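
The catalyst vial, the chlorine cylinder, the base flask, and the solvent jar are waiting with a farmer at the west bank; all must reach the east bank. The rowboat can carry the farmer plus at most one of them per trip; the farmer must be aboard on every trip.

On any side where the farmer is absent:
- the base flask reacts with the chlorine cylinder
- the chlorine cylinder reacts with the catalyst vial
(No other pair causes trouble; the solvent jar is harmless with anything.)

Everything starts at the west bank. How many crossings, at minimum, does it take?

9

Counting alone: the farmer can take at most 1 across per trip to the east bank, so moving all 4 needs at least 4 loaded trips out, with a return between consecutive ones — at least 7 crossings.
The safety rule pushes this higher. Following every safe sequence of crossings, the most of the 4 that can be at the east bank as the rowboat arrives there on crossing 7 is 3 — never all 4.
So no plan with fewer than 9 crossings exists, and this one achieves 9:
1. Farmer goes to the east bank with the chlorine cylinder.
2. Farmer goes back to the west bank alone.
3. Farmer goes to the east bank with the catalyst vial.
4. Farmer goes back to the west bank with the chlorine cylinder.
5. Farmer goes to the east bank with the base flask.
6. Farmer goes back to the west bank alone.
7. Farmer goes to the east bank with the solvent jar.
8. Farmer goes back to the west bank alone.
9. Farmer goes to the east bank with the chlorine cylinder.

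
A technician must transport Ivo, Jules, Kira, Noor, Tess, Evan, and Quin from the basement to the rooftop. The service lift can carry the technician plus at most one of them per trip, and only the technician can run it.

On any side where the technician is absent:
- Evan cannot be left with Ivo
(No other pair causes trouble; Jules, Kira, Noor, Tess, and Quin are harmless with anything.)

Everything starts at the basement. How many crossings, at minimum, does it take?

Counting alone: the technician can take at most 1 across per trip to the rooftop, so moving all 7 needs at least 7 loaded trips out, with a return between consecutive ones — at least 13 crossings.
The plan below uses exactly 13 crossings, so it is optimal:
1. Technician goes to the rooftop with Ivo.  [the basement: Evan, Jules, Kira, Noor, Quin, Tess | the rooftop: Ivo]
2. Technician goes back to the basement alone.  [the basement: Evan, Jules, Kira, Noor, Quin, Tess | the rooftop: Ivo]
3. Technician goes to the rooftop with Jules.  [the basement: Evan, Kira, Noor, Quin, Tess | the rooftop: Ivo, Jules]
4. Technician goes back to the basement alone.  [the basement: Evan, Kira, Noor, Quin, Tess | the rooftop: Ivo, Jules]
5. Technician goes to the rooftop with Kira.  [the basement: Evan, Noor, Quin, Tess | the rooftop: Ivo, Jules, Kira]
6. Technician goes back to the basement alone.  [the basement: Evan, Noor, Quin, Tess | the rooftop: Ivo, Jules, Kira]
7. Technician goes to the rooftop with Noor.  [the basement: Evan, Quin, Tess | the rooftop: Ivo, Jules, Kira, Noor]
8. Technician goes back to the basement alone.  [the basement: Evan, Quin, Tess | the rooftop: Ivo, Jules, Kira, Noor]
9. Technician goes to the rooftop with Tess.  [the basement: Evan, Quin | the rooftop: Ivo, Jules, Kira, Noor, Tess]
10. Technician goes back to the basement alone.  [the basement: Evan, Quin | the rooftop: Ivo, Jules, Kira, Noor, Tess]
11. Technician goes to the rooftop with Quin.  [the basement: Evan | the rooftop: Ivo, Jules, Kira, Noor, Quin, Tess]
12. Technician goes back to the basement alone.  [the basement: Evan | the rooftop: Ivo, Jules, Kira, Noor, Quin, Tess]
13. Technician goes to the rooftop with Evan.  [the basement: — | the rooftop: Evan, Ivo, Jules, Kira, Noor, Quin, Tess]

13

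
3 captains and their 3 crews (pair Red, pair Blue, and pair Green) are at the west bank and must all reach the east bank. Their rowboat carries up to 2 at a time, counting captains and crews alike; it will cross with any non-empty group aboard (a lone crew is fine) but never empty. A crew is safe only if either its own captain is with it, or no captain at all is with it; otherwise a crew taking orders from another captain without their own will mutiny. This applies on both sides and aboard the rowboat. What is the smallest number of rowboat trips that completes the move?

11

Counting alone: each trip to the east bank takes at most 2 across and each return brings at least 1 back, so after t trips out (and t−1 returns) at most 2t − (t−1) of the 6 are across; that first reaches 6 at t = 5, so at least 9 crossings are needed.
The safety rule pushes this higher. Following every safe sequence of crossings, the most of the 6 that can be at the east bank as the rowboat arrives there on crossing 9 is 5 — never all 6.
So no plan with fewer than 11 crossings exists, and this one achieves 11:
1. captain Red and crew Red cross → the east bank.
2. captain Red crosses ← the west bank.
3. crew Blue and crew Green cross → the east bank.
4. crew Red crosses ← the west bank.
5. captain Blue and captain Green cross → the east bank.
6. captain Blue and crew Blue cross ← the west bank.
7. captain Blue and captain Red cross → the east bank.
8. crew Green crosses ← the west bank.
9. crew Blue and crew Red cross → the east bank.
10. captain Green crosses ← the west bank.
11. captain Green and crew Green cross → the east bank.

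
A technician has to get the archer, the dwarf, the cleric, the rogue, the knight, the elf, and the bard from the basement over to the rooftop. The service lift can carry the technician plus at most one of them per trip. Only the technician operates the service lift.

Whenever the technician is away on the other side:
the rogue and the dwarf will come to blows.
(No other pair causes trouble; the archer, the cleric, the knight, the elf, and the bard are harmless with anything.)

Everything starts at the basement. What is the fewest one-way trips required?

13

Counting alone: the technician can take at most 1 across per trip to the rooftop, so moving all 7 needs at least 7 loaded trips out, with a return between consecutive ones — at least 13 crossings.
The plan below uses exactly 13 crossings, so it is optimal:
1. Technician goes to the rooftop with the dwarf.  [the basement: the archer, the bard, the cleric, the elf, the knight, the rogue | the rooftop: the dwarf]
2. Technician goes back to the basement alone.  [the basement: the archer, the bard, the cleric, the elf, the knight, the rogue | the rooftop: the dwarf]
3. Technician goes to the rooftop with the archer.  [the basement: the bard, the cleric, the elf, the knight, the rogue | the rooftop: the archer, the dwarf]
4. Technician goes back to the basement alone.  [the basement: the bard, the cleric, the elf, the knight, the rogue | the rooftop: the archer, the dwarf]
5. Technician goes to the rooftop with the cleric.  [the basement: the bard, the elf, the knight, the rogue | the rooftop: the archer, the cleric, the dwarf]
6. Technician goes back to the basement alone.  [the basement: the bard, the elf, the knight, the rogue | the rooftop: the archer, the cleric, the dwarf]
7. Technician goes to the rooftop with the knight.  [the basement: the bard, the elf, the rogue | the rooftop: the archer, the cleric, the dwarf, the knight]
8. Technician goes back to the basement alone.  [the basement: the bard, the elf, the rogue | the rooftop: the archer, the cleric, the dwarf, the knight]
9. Technician goes to the rooftop with the elf.  [the basement: the bard, the rogue | the rooftop: the archer, the cleric, the dwarf, the elf, the knight]
10. Technician goes back to the basement alone.  [the basement: the bard, the rogue | the rooftop: the archer, the cleric, the dwarf, the elf, the knight]
11. Technician goes to the rooftop with the bard.  [the basement: the rogue | the rooftop: the archer, the bard, the cleric, the dwarf, the elf, the knight]
12. Technician goes back to the basement alone.  [the basement: the rogue | the rooftop: the archer, the bard, the cleric, the dwarf, the elf, the knight]
13. Technician goes to the rooftop with the rogue.  [the basement: — | the rooftop: the archer, the bard, the cleric, the dwarf, the elf, the knight, the rogue]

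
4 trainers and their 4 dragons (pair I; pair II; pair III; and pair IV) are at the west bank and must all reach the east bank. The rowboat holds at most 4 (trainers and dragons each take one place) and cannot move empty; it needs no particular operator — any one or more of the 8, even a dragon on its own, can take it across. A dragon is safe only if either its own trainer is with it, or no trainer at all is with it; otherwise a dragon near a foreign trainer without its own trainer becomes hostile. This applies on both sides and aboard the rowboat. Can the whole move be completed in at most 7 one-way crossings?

Yes

Yes — this plan uses 5 crossings (≤ 7):
1. dragon I and trainer I cross → the east bank.
2. trainer I crosses ← the west bank.
3. trainer I, trainer II, trainer III, and trainer IV cross → the east bank.
4. dragon I crosses ← the west bank.
5. dragon I, dragon II, dragon III, and dragon IV cross → the east bank.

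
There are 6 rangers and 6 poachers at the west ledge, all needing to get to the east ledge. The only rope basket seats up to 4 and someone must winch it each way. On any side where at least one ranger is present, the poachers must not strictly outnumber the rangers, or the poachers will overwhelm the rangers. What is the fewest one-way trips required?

Counting alone: each trip to the east ledge takes at most 4 across and each return brings at least 1 back, so after t trips out (and t−1 returns) at most 4t − (t−1) of the 12 are across; that first reaches 12 at t = 4, so at least 7 crossings are needed.
The safety rule pushes this higher. Following every safe sequence of crossings, the most of the 12 that can be at the east ledge as the rope basket arrives there on crossing 7 is 11 — never all 12.
So no plan with fewer than 9 crossings exists, and this one achieves 9:
1. 2 poachers → the east ledge.  (the west ledge: 6R 4P; the east ledge: 0R 2P)
2. 1 poacher ← the west ledge.  (the west ledge: 6R 5P; the east ledge: 0R 1P)
3. 4 poachers → the east ledge.  (the west ledge: 6R 1P; the east ledge: 0R 5P)
4. 1 poacher ← the west ledge.  (the west ledge: 6R 2P; the east ledge: 0R 4P)
5. 4 rangers → the east ledge.  (the west ledge: 2R 2P; the east ledge: 4R 4P)
6. 1 ranger and 1 poacher ← the west ledge.  (the west ledge: 3R 3P; the east ledge: 3R 3P)
7. 2 rangers and 2 poachers → the east ledge.  (the west ledge: 1R 1P; the east ledge: 5R 5P)
8. 1 ranger and 1 poacher ← the west ledge.  (the west ledge: 2R 2P; the east ledge: 4R 4P)
9. 2 rangers and 2 poachers → the east ledge.  (the west ledge: 0R 0P; the east ledge: 6R 6P)

9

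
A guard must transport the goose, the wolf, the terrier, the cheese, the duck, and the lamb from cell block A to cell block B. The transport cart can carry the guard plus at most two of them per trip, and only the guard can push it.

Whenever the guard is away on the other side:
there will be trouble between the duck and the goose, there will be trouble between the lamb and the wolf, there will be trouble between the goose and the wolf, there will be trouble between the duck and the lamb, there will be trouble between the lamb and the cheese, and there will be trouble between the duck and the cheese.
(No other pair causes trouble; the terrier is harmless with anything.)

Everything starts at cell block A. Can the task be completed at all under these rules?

No

Whatever the first load, the items left behind include a forbidden pair without the guard. No opening move is safe, so no plan exists.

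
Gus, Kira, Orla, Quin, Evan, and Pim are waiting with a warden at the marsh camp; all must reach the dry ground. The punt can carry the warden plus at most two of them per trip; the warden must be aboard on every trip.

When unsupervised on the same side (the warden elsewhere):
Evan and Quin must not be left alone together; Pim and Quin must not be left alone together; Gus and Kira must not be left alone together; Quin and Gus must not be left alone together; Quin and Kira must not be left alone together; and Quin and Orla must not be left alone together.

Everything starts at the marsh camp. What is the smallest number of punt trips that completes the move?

Counting alone: the warden can take at most 2 across per trip to the dry ground, so moving all 6 needs at least 3 loaded trips out, with a return between consecutive ones — at least 5 crossings.
The safety rule pushes this higher. Following every safe sequence of crossings, the most of the 6 that can be at the dry ground as the punt arrives there on crossings 5, 7 is 4, 5 respectively — never all 6.
So no plan with fewer than 9 crossings exists, and this one achieves 9:
1. Warden goes to the dry ground with Gus and Quin.
2. Warden goes back to the marsh camp with Gus.
3. Warden goes to the dry ground with Gus and Orla.
4. Warden goes back to the marsh camp with Quin.
5. Warden goes to the dry ground with Evan and Quin.
6. Warden goes back to the marsh camp with Quin.
7. Warden goes to the dry ground with Kira and Pim.
8. Warden goes back to the marsh camp with Gus.
9. Warden goes to the dry ground with Gus and Quin.

9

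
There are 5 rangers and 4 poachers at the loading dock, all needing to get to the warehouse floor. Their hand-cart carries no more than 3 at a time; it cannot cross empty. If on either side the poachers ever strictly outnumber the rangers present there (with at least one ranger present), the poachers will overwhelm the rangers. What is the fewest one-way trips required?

7

Counting alone: each trip to the warehouse floor takes at most 3 across and each return brings at least 1 back, so after t trips out (and t−1 returns) at most 3t − (t−1) of the 9 are across; that first reaches 9 at t = 4, so at least 7 crossings are needed.
The plan below uses exactly 7 crossings, so it is optimal:
1. 3 poachers → the warehouse floor.  (the loading dock: 5R 1P; the warehouse floor: 0R 3P)
2. 1 poacher ← the loading dock.  (the loading dock: 5R 2P; the warehouse floor: 0R 2P)
3. 3 rangers → the warehouse floor.  (the loading dock: 2R 2P; the warehouse floor: 3R 2P)
4. 1 ranger ← the loading dock.  (the loading dock: 3R 2P; the warehouse floor: 2R 2P)
5. 2 rangers and 1 poacher → the warehouse floor.  (the loading dock: 1R 1P; the warehouse floor: 4R 3P)
6. 1 ranger ← the loading dock.  (the loading dock: 2R 1P; the warehouse floor: 3R 3P)
7. 2 rangers and 1 poacher → the warehouse floor.  (the loading dock: 0R 0P; the warehouse floor: 5R 4P)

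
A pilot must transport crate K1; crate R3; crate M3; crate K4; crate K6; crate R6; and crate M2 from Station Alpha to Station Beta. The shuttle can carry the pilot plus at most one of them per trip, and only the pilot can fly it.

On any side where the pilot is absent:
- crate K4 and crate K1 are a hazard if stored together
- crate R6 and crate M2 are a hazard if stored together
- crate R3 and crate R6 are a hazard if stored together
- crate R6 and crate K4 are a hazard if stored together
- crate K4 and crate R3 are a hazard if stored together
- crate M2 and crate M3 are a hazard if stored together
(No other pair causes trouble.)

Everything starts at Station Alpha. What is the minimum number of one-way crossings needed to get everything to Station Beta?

Whatever the first load, the items left behind include a forbidden pair without the pilot. No opening move is safe, so no plan exists.

impossible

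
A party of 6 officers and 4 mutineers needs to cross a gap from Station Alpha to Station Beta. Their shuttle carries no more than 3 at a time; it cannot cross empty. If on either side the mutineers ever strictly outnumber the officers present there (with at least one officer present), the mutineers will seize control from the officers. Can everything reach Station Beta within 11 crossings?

Yes — this plan uses 9 crossings (≤ 11):
1. 2 mutineers → Station Beta.  (Station Alpha: 6O 2M; Station Beta: 0O 2M)
2. 1 mutineer ← Station Alpha.  (Station Alpha: 6O 3M; Station Beta: 0O 1M)
3. 3 mutineers → Station Beta.  (Station Alpha: 6O 0M; Station Beta: 0O 4M)
4. 1 mutineer ← Station Alpha.  (Station Alpha: 6O 1M; Station Beta: 0O 3M)
5. 3 officers → Station Beta.  (Station Alpha: 3O 1M; Station Beta: 3O 3M)
6. 1 mutineer ← Station Alpha.  (Station Alpha: 3O 2M; Station Beta: 3O 2M)
7. 1 officer and 2 mutineers → Station Beta.  (Station Alpha: 2O 0M; Station Beta: 4O 4M)
8. 1 mutineer ← Station Alpha.  (Station Alpha: 2O 1M; Station Beta: 4O 3M)
9. 2 officers and 1 mutineer → Station Beta.  (Station Alpha: 0O 0M; Station Beta: 6O 4M)

Yes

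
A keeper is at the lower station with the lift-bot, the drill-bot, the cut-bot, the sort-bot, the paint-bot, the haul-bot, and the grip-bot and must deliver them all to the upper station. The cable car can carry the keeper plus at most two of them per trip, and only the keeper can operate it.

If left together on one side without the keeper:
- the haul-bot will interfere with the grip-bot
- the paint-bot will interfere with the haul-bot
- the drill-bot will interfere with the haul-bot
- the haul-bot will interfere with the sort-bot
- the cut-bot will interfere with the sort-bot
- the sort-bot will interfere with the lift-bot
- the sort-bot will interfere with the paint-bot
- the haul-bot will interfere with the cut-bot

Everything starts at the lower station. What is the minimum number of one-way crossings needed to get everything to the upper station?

Counting alone: the keeper can take at most 2 across per trip to the upper station, so moving all 7 needs at least 4 loaded trips out, with a return between consecutive ones — at least 7 crossings.
The safety rule pushes this higher. Following every safe sequence of crossings, the most of the 7 that can be at the upper station as the cable car arrives there on crossings 7, 9 is 5, 6 respectively — never all 7.
So no plan with fewer than 11 crossings exists, and this one achieves 11:
1. Keeper goes to the upper station with the haul-bot and the sort-bot.  [the lower station: the cut-bot, the drill-bot, the grip-bot, the lift-bot, the paint-bot | the upper station: the haul-bot, the sort-bot]
2. Keeper goes back to the lower station with the sort-bot.  [the lower station: the cut-bot, the drill-bot, the grip-bot, the lift-bot, the paint-bot, the sort-bot | the upper station: the haul-bot]
3. Keeper goes to the upper station with the lift-bot and the sort-bot.  [the lower station: the cut-bot, the drill-bot, the grip-bot, the paint-bot | the upper station: the haul-bot, the lift-bot, the sort-bot]
4. Keeper goes back to the lower station with the sort-bot.  [the lower station: the cut-bot, the drill-bot, the grip-bot, the paint-bot, the sort-bot | the upper station: the haul-bot, the lift-bot]
5. Keeper goes to the upper station with the cut-bot and the paint-bot.  [the lower station: the drill-bot, the grip-bot, the sort-bot | the upper station: the cut-bot, the haul-bot, the lift-bot, the paint-bot]
6. Keeper goes back to the lower station with the haul-bot.  [the lower station: the drill-bot, the grip-bot, the haul-bot, the sort-bot | the upper station: the cut-bot, the lift-bot, the paint-bot]
7. Keeper goes to the upper station with the drill-bot and the haul-bot.  [the lower station: the grip-bot, the sort-bot | the upper station: the cut-bot, the drill-bot, the haul-bot, the lift-bot, the paint-bot]
8. Keeper goes back to the lower station with the haul-bot.  [the lower station: the grip-bot, the haul-bot, the sort-bot | the upper station: the cut-bot, the drill-bot, the lift-bot, the paint-bot]
9. Keeper goes to the upper station with the grip-bot and the sort-bot.  [the lower station: the haul-bot | the upper station: the cut-bot, the drill-bot, the grip-bot, the lift-bot, the paint-bot, the sort-bot]
10. Keeper goes back to the lower station with the sort-bot.  [the lower station: the haul-bot, the sort-bot | the upper station: the cut-bot, the drill-bot, the grip-bot, the lift-bot, the paint-bot]
11. Keeper goes to the upper station with the haul-bot and the sort-bot.  [the lower station: — | the upper station: the cut-bot, the drill-bot, the grip-bot, the haul-bot, the lift-bot, the paint-bot, the sort-bot]

11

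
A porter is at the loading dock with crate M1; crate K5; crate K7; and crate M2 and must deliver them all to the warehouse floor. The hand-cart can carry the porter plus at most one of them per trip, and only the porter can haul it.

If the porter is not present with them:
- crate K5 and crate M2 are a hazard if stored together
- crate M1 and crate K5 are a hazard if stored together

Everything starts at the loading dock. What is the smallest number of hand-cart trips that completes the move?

Counting alone: the porter can take at most 1 across per trip to the warehouse floor, so moving all 4 needs at least 4 loaded trips out, with a return between consecutive ones — at least 7 crossings.
The safety rule pushes this higher. Following every safe sequence of crossings, the most of the 4 that can be at the warehouse floor as the hand-cart arrives there on crossing 7 is 3 — never all 4.
So no plan with fewer than 9 crossings exists, and this one achieves 9:
1. Porter goes to the warehouse floor with crate K5.
2. Porter goes back to the loading dock alone.
3. Porter goes to the warehouse floor with crate M1.
4. Porter goes back to the loading dock with crate K5.
5. Porter goes to the warehouse floor with crate M2.
6. Porter goes back to the loading dock alone.
7. Porter goes to the warehouse floor with crate K7.
8. Porter goes back to the loading dock alone.
9. Porter goes to the warehouse floor with crate K5.

9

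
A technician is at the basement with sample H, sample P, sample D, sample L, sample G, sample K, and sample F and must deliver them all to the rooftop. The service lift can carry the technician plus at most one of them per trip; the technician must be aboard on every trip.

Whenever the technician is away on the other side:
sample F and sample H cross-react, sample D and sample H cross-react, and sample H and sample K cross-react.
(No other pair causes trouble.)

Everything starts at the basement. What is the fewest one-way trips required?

impossible

Following every safe sequence of crossings from the start, the most of the 7 that can be at the rooftop as the service lift arrives there on crossings 1, 3, 5, 7, 9 is 1, 2, 3, 4, 5 respectively; the best ever achieved is 5 of 7.
From crossing 11 on, no configuration arises that was not already reachable earlier: only 72 distinct safe configurations (who is on which side, and where the service lift is) can ever be reached, none of them has everyone across, and every continuation just revisits them. So no valid plan exists.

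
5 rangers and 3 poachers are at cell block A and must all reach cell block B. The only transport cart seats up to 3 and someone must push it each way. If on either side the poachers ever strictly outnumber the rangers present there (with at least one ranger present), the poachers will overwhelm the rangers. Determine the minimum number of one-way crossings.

Counting alone: each trip to cell block B takes at most 3 across and each return brings at least 1 back, so after t trips out (and t−1 returns) at most 3t − (t−1) of the 8 are across; that first reaches 8 at t = 4, so at least 7 crossings are needed.
The plan below uses exactly 7 crossings, so it is optimal:
1. 2 poachers → cell block B.  (cell block A: 5R 1P; cell block B: 0R 2P)
2. 1 poacher ← cell block A.  (cell block A: 5R 2P; cell block B: 0R 1P)
3. 2 rangers and 1 poacher → cell block B.  (cell block A: 3R 1P; cell block B: 2R 2P)
4. 1 poacher ← cell block A.  (cell block A: 3R 2P; cell block B: 2R 1P)
5. 1 ranger and 2 poachers → cell block B.  (cell block A: 2R 0P; cell block B: 3R 3P)
6. 1 poacher ← cell block A.  (cell block A: 2R 1P; cell block B: 3R 2P)
7. 2 rangers and 1 poacher → cell block B.  (cell block A: 0R 0P; cell block B: 5R 3P)

7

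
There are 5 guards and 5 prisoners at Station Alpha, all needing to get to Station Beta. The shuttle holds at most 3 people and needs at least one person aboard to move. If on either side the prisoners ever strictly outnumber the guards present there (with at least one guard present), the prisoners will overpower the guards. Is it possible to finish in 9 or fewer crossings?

Counting alone: each trip to Station Beta takes at most 3 across and each return brings at least 1 back, so after t trips out (and t−1 returns) at most 3t − (t−1) of the 10 are across; that first reaches 10 at t = 5, so at least 9 crossings are needed.
The safety rule pushes this higher. Following every safe sequence of crossings, the most of the 10 that can be at Station Beta as the shuttle arrives there on crossing 9 is 9 — never all 10.
So the move cannot be finished within 9 crossings. (The shortest complete plan takes 11:)
1. 2 prisoners → Station Beta.  (Station Alpha: 5G 3P; Station Beta: 0G 2P)
2. 1 prisoner ← Station Alpha.  (Station Alpha: 5G 4P; Station Beta: 0G 1P)
3. 3 prisoners → Station Beta.  (Station Alpha: 5G 1P; Station Beta: 0G 4P)
4. 1 prisoner ← Station Alpha.  (Station Alpha: 5G 2P; Station Beta: 0G 3P)
5. 3 guards → Station Beta.  (Station Alpha: 2G 2P; Station Beta: 3G 3P)
6. 1 guard and 1 prisoner ← Station Alpha.  (Station Alpha: 3G 3P; Station Beta: 2G 2P)
7. 3 guards → Station Beta.  (Station Alpha: 0G 3P; Station Beta: 5G 2P)
8. 1 prisoner ← Station Alpha.  (Station Alpha: 0G 4P; Station Beta: 5G 1P)
9. 2 prisoners → Station Beta.  (Station Alpha: 0G 2P; Station Beta: 5G 3P)
10. 1 prisoner ← Station Alpha.  (Station Alpha: 0G 3P; Station Beta: 5G 2P)
11. 3 prisoners → Station Beta.  (Station Alpha: 0G 0P; Station Beta: 5G 5P)

No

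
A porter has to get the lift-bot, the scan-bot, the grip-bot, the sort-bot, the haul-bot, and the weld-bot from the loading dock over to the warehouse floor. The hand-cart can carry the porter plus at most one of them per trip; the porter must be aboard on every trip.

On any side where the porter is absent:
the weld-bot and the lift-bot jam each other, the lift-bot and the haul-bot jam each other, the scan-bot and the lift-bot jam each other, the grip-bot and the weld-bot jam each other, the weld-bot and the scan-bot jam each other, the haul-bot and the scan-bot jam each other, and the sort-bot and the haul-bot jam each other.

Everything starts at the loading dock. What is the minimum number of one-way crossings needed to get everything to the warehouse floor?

Whatever the first load, the items left behind include a forbidden pair without the porter. No opening move is safe, so no plan exists.

impossible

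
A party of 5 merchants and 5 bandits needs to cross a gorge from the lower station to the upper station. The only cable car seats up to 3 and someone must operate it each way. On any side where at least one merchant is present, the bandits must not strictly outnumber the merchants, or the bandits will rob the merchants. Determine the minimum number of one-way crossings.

Counting alone: each trip to the upper station takes at most 3 across and each return brings at least 1 back, so after t trips out (and t−1 returns) at most 3t − (t−1) of the 10 are across; that first reaches 10 at t = 5, so at least 9 crossings are needed.
The safety rule pushes this higher. Following every safe sequence of crossings, the most of the 10 that can be at the upper station as the cable car arrives there on crossing 9 is 9 — never all 10.
So no plan with fewer than 11 crossings exists, and this one achieves 11:
1. 2 bandits → the upper station.  (the lower station: 5M 3B; the upper station: 0M 2B)
2. 1 bandit ← the lower station.  (the lower station: 5M 4B; the upper station: 0M 1B)
3. 3 bandits → the upper station.  (the lower station: 5M 1B; the upper station: 0M 4B)
4. 1 bandit ← the lower station.  (the lower station: 5M 2B; the upper station: 0M 3B)
5. 3 merchants → the upper station.  (the lower station: 2M 2B; the upper station: 3M 3B)
6. 1 merchant and 1 bandit ← the lower station.  (the lower station: 3M 3B; the upper station: 2M 2B)
7. 3 merchants → the upper station.  (the lower station: 0M 3B; the upper station: 5M 2B)
8. 1 bandit ← the lower station.  (the lower station: 0M 4B; the upper station: 5M 1B)
9. 2 bandits → the upper station.  (the lower station: 0M 2B; the upper station: 5M 3B)
10. 1 bandit ← the lower station.  (the lower station: 0M 3B; the upper station: 5M 2B)
11. 3 bandits → the upper station.  (the lower station: 0M 0B; the upper station: 5M 5B)

11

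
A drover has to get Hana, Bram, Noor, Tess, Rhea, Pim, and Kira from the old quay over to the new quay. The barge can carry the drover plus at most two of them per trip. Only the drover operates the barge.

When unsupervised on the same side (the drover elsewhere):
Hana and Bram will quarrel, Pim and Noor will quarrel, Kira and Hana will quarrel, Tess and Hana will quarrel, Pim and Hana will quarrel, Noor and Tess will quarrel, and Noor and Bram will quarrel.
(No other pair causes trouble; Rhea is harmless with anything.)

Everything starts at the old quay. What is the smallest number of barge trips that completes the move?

Counting alone: the drover can take at most 2 across per trip to the new quay, so moving all 7 needs at least 4 loaded trips out, with a return between consecutive ones — at least 7 crossings.
The safety rule pushes this higher. Following every safe sequence of crossings, the most of the 7 that can be at the new quay as the barge arrives there on crossing 7 is 6 — never all 7.
So no plan with fewer than 9 crossings exists, and this one achieves 9:
1. Drover goes to the new quay with Hana and Noor.
2. Drover goes back to the old quay alone.
3. Drover goes to the new quay with Rhea.
4. Drover goes back to the old quay alone.
5. Drover goes to the new quay with Bram and Tess.
6. Drover goes back to the old quay with Hana and Noor.
7. Drover goes to the new quay with Kira and Pim.
8. Drover goes back to the old quay alone.
9. Drover goes to the new quay with Hana and Noor.

9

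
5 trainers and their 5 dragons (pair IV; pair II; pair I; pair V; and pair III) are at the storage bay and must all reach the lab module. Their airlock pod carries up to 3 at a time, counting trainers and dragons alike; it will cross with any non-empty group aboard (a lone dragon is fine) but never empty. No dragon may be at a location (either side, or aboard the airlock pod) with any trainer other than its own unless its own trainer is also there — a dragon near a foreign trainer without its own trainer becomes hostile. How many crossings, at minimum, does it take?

11

Counting alone: each trip to the lab module takes at most 3 across and each return brings at least 1 back, so after t trips out (and t−1 returns) at most 3t − (t−1) of the 10 are across; that first reaches 10 at t = 5, so at least 9 crossings are needed.
The safety rule pushes this higher. Following every safe sequence of crossings, the most of the 10 that can be at the lab module as the airlock pod arrives there on crossing 9 is 9 — never all 10.
So no plan with fewer than 11 crossings exists, and this one achieves 11:
1. dragon IV and trainer IV cross → the lab module.
2. trainer IV crosses ← the storage bay.
3. dragon I, dragon II, and dragon V cross → the lab module.
4. dragon IV crosses ← the storage bay.
5. trainer I, trainer II, and trainer V cross → the lab module.
6. dragon II and trainer II cross ← the storage bay.
7. trainer II, trainer III, and trainer IV cross → the lab module.
8. dragon I crosses ← the storage bay.
9. dragon II and dragon IV cross → the lab module.
10. dragon IV crosses ← the storage bay.
11. dragon I, dragon III, and dragon IV cross → the lab module.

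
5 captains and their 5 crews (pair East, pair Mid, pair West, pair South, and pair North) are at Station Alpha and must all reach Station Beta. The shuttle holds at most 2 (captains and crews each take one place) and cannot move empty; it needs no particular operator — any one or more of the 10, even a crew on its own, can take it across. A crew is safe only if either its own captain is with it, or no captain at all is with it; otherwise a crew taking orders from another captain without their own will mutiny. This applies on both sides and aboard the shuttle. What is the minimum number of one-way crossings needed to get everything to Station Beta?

impossible

Following every safe sequence of crossings from the start, the most of the 10 that can be at Station Beta as the shuttle arrives there on crossings 1, 3, 5, 7 is 2, 3, 4, 5 respectively; the best ever achieved is 5 of 10.
From crossing 9 on, no configuration arises that was not already reachable earlier: only 82 distinct safe configurations (who is on which side, and where the shuttle is) can ever be reached, none of them has everyone across, and every continuation just revisits them. So no valid plan exists.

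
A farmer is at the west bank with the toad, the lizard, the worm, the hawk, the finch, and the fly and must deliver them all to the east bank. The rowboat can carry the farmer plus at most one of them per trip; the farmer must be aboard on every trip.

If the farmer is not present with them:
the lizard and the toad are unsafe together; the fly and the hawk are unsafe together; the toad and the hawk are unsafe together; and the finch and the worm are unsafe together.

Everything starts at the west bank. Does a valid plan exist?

No

Whatever the first load, the items left behind include a forbidden pair without the farmer. No opening move is safe, so no plan exists.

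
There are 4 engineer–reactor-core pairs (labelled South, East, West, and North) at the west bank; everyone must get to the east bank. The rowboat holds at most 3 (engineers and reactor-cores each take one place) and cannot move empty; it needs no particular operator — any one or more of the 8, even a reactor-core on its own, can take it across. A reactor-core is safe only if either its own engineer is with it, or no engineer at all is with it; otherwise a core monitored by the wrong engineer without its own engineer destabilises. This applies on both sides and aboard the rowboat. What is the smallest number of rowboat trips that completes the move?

Counting alone: each trip to the east bank takes at most 3 across and each return brings at least 1 back, so after t trips out (and t−1 returns) at most 3t − (t−1) of the 8 are across; that first reaches 8 at t = 4, so at least 7 crossings are needed.
The safety rule pushes this higher. Following every safe sequence of crossings, the most of the 8 that can be at the east bank as the rowboat arrives there on crossing 7 is 7 — never all 8.
So no plan with fewer than 9 crossings exists, and this one achieves 9:
1. engineer South and reactor-core South cross → the east bank.
2. engineer South crosses ← the west bank.
3. engineer East, engineer South, and reactor-core East cross → the east bank.
4. engineer South and reactor-core South cross ← the west bank.
5. engineer North, engineer South, and engineer West cross → the east bank.
6. reactor-core East crosses ← the west bank.
7. reactor-core East and reactor-core South cross → the east bank.
8. reactor-core South crosses ← the west bank.
9. reactor-core North, reactor-core South, and reactor-core West cross → the east bank.

9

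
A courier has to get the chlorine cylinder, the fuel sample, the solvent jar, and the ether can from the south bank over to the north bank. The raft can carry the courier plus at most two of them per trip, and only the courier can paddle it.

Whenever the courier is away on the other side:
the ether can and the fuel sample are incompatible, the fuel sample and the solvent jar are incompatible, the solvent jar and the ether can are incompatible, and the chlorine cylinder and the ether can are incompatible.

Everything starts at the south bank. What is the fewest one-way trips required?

5

Counting alone: the courier can take at most 2 across per trip to the north bank, so moving all 4 needs at least 2 loaded trips out, with a return between consecutive ones — at least 3 crossings.
The safety rule pushes this higher. Following every safe sequence of crossings, the most of the 4 that can be at the north bank as the raft arrives there on crossing 3 is 3 — never all 4.
So no plan with fewer than 5 crossings exists, and this one achieves 5:
1. Courier goes to the north bank with the ether can and the fuel sample.
2. Courier goes back to the south bank with the fuel sample.
3. Courier goes to the north bank with the chlorine cylinder and the fuel sample.
4. Courier goes back to the south bank with the ether can.
5. Courier goes to the north bank with the ether can and the solvent jar.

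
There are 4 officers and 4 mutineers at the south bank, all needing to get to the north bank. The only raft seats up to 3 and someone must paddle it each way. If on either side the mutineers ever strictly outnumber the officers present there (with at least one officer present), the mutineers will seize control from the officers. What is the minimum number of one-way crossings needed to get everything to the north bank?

9

Counting alone: each trip to the north bank takes at most 3 across and each return brings at least 1 back, so after t trips out (and t−1 returns) at most 3t − (t−1) of the 8 are across; that first reaches 8 at t = 4, so at least 7 crossings are needed.
The safety rule pushes this higher. Following every safe sequence of crossings, the most of the 8 that can be at the north bank as the raft arrives there on crossing 7 is 7 — never all 8.
So no plan with fewer than 9 crossings exists, and this one achieves 9:
1. 2 mutineers → the north bank.  (the south bank: 4O 2M; the north bank: 0O 2M)
2. 1 mutineer ← the south bank.  (the south bank: 4O 3M; the north bank: 0O 1M)
3. 3 mutineers → the north bank.  (the south bank: 4O 0M; the north bank: 0O 4M)
4. 1 mutineer ← the south bank.  (the south bank: 4O 1M; the north bank: 0O 3M)
5. 3 officers → the north bank.  (the south bank: 1O 1M; the north bank: 3O 3M)
6. 1 officer and 1 mutineer ← the south bank.  (the south bank: 2O 2M; the north bank: 2O 2M)
7. 2 officers → the north bank.  (the south bank: 0O 2M; the north bank: 4O 2M)
8. 1 mutineer ← the south bank.  (the south bank: 0O 3M; the north bank: 4O 1M)
9. 3 mutineers → the north bank.  (the south bank: 0O 0M; the north bank: 4O 4M)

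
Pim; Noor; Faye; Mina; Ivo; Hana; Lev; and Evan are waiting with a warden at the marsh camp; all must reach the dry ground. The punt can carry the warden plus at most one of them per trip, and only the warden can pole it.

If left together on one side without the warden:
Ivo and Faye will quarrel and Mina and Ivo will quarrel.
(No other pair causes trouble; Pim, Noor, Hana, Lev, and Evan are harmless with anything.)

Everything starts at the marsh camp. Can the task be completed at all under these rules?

1. Warden goes to the dry ground with Ivo.
2. Warden goes back to the marsh camp alone.
3. Warden goes to the dry ground with Pim.
4. Warden goes back to the marsh camp alone.
5. Warden goes to the dry ground with Noor.
6. Warden goes back to the marsh camp alone.
7. Warden goes to the dry ground with Faye.
8. Warden goes back to the marsh camp with Ivo.
9. Warden goes to the dry ground with Mina.
10. Warden goes back to the marsh camp alone.
11. Warden goes to the dry ground with Hana.
12. Warden goes back to the marsh camp alone.
13. Warden goes to the dry ground with Lev.
14. Warden goes back to the marsh camp alone.
15. Warden goes to the dry ground with Evan.
16. Warden goes back to the marsh camp alone.
17. Warden goes to the dry ground with Ivo.

Yes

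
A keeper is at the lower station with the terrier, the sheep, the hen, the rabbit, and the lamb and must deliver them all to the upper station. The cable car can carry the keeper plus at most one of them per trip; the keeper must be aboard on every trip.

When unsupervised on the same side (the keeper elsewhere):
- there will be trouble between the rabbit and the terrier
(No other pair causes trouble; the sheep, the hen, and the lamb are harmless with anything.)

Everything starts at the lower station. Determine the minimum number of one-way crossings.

Counting alone: the keeper can take at most 1 across per trip to the upper station, so moving all 5 needs at least 5 loaded trips out, with a return between consecutive ones — at least 9 crossings.
The plan below uses exactly 9 crossings, so it is optimal:
1. Keeper goes to the upper station with the terrier.  [the lower station: the hen, the lamb, the rabbit, the sheep | the upper station: the terrier]
2. Keeper goes back to the lower station alone.  [the lower station: the hen, the lamb, the rabbit, the sheep | the upper station: the terrier]
3. Keeper goes to the upper station with the sheep.  [the lower station: the hen, the lamb, the rabbit | the upper station: the sheep, the terrier]
4. Keeper goes back to the lower station alone.  [the lower station: the hen, the lamb, the rabbit | the upper station: the sheep, the terrier]
5. Keeper goes to the upper station with the hen.  [the lower station: the lamb, the rabbit | the upper station: the hen, the sheep, the terrier]
6. Keeper goes back to the lower station alone.  [the lower station: the lamb, the rabbit | the upper station: the hen, the sheep, the terrier]
7. Keeper goes to the upper station with the lamb.  [the lower station: the rabbit | the upper station: the hen, the lamb, the sheep, the terrier]
8. Keeper goes back to the lower station alone.  [the lower station: the rabbit | the upper station: the hen, the lamb, the sheep, the terrier]
9. Keeper goes to the upper station with the rabbit.  [the lower station: — | the upper station: the hen, the lamb, the rabbit, the sheep, the terrier]

9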